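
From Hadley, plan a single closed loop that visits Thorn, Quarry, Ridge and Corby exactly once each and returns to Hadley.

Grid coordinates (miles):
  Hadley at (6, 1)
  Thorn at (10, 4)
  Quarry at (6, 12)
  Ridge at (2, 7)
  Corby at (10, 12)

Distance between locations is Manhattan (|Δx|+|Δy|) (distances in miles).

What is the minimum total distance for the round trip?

Minimum total distance: 38 miles.

Hadley → Thorn → Quarry → Ridge → Corby → Hadley: 7+12+9+13+15 = 56
Hadley → Thorn → Quarry → Corby → Ridge → Hadley: 7+12+4+13+10 = 46
Hadley → Thorn → Ridge → Quarry → Corby → Hadley: 7+11+9+4+15 = 46
Hadley → Thorn → Ridge → Corby → Quarry → Hadley: 7+11+13+4+11 = 46
Hadley → Thorn → Corby → Quarry → Ridge → Hadley: 7+8+4+9+10 = 38
Hadley → Thorn → Corby → Ridge → Quarry → Hadley: 7+8+13+9+11 = 48
Hadley → Quarry → Thorn → Ridge → Corby → Hadley: 11+12+11+13+15 = 62
Hadley → Quarry → Thorn → Corby → Ridge → Hadley: 11+12+8+13+10 = 54
Hadley → Quarry → Ridge → Thorn → Corby → Hadley: 11+9+11+8+15 = 54
Hadley → Quarry → Corby → Thorn → Ridge → Hadley: 11+4+8+11+10 = 44
Hadley → Ridge → Thorn → Quarry → Corby → Hadley: 10+11+12+4+15 = 52
Hadley → Ridge → Quarry → Thorn → Corby → Hadley: 10+9+12+8+15 = 54
The minimum is 38.
One optimal route: Hadley → Thorn → Corby → Quarry → Ridge → Hadley (or its reverse).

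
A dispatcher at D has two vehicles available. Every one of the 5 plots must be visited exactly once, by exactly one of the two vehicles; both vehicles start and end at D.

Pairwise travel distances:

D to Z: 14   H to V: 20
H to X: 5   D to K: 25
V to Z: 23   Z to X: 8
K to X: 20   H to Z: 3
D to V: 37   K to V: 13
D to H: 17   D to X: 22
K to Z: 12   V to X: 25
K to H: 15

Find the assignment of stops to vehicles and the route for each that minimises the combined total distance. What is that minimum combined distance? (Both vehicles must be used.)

Check every non-empty split of the stops between the two vehicles; for each half take its own optimal tour:
  {K} + {H, V, Z, X}: 50 + 84 = 134
  {H} + {K, V, Z, X}: 34 + 85 = 119
  {K, H} + {V, Z, X}: 57 + 84 = 141
  {V} + {K, H, Z, X}: 74 + 67 = 141
  {K, V} + {H, Z, X}: 75 + 44 = 119
  {H, V} + {K, Z, X}: 74 + 67 = 141
  … (15 splits in total)
  {Z} + {K, H, V, X}: 28 + 85 = 113  ← best
Best: vehicle 1 D → Z → D = 28; vehicle 2 D → K → V → H → X → D = 85; combined 113.

113 — the smallest possible combined total.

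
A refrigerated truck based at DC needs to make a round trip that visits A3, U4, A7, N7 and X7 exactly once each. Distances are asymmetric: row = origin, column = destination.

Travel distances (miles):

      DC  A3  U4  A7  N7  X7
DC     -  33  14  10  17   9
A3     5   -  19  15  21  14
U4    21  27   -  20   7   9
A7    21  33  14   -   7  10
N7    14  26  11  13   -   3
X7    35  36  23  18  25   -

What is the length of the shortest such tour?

Minimum total distance: 75 miles.

DC-A3-U4-A7-N7-X7-DC: 33+19+20+7+3+35 = 117
DC-A3-U4-A7-X7-N7-DC: 33+19+20+10+25+14 = 121
DC-A3-U4-N7-A7-X7-DC: 33+19+7+13+10+35 = 117
DC-A3-U4-N7-X7-A7-DC: 33+19+7+3+18+21 = 101
DC-A3-U4-X7-A7-N7-DC: 33+19+9+18+7+14 = 100
DC-A3-U4-X7-N7-A7-DC: 33+19+9+25+13+21 = 120
DC-A3-A7-U4-N7-X7-DC: 33+15+14+7+3+35 = 107
DC-A3-A7-U4-X7-N7-DC: 33+15+14+9+25+14 = 110
DC-A3-A7-N7-U4-X7-DC: 33+15+7+11+9+35 = 110
DC-A3-A7-N7-X7-U4-DC: 33+15+7+3+23+21 = 102
DC-A3-A7-X7-U4-N7-DC: 33+15+10+23+7+14 = 102
DC-A3-A7-X7-N7-U4-DC: 33+15+10+25+11+21 = 115
DC-A3-N7-U4-A7-X7-DC: 33+21+11+20+10+35 = 130
DC-A3-N7-U4-X7-A7-DC: 33+21+11+9+18+21 = 113
… (106 more)
DC-A7-U4-N7-X7-A3-DC: 10+14+7+3+36+5 = 75  ← best
The minimum is 75.
One optimal route: DC → A7 → U4 → N7 → X7 → A3 → DC.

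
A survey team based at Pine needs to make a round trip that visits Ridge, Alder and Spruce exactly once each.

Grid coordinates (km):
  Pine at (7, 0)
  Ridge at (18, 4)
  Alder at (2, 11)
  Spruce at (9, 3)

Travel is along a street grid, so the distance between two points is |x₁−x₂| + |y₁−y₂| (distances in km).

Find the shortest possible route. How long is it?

Pine→Ridge→Alder→Spruce→Pine: 15+23+15+5 = 58
Pine→Ridge→Spruce→Alder→Pine: 15+10+15+16 = 56
Pine→Alder→Ridge→Spruce→Pine: 16+23+10+5 = 54
The minimum is 54.
One optimal route: Pine → Alder → Ridge → Spruce → Pine (or its reverse).

Minimum total distance: 54 km.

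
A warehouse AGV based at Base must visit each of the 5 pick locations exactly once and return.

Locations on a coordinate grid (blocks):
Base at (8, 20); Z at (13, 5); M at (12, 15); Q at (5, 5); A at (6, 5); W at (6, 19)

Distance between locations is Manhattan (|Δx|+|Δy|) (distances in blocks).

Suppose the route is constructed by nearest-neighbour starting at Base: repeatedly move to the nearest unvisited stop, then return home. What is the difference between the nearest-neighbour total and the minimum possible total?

Base: W=3, M=9, A=17, Q=18, Z=20 ⇒ W
W: M=10, A=14, Q=15, Z=21 ⇒ M
M: Z=11, A=16, Q=17 ⇒ Z
Z: A=7, Q=8 ⇒ A
A: Q=1 ⇒ Q
NN route Base → W → M → Z → A → Q → Base costs 50.
Optimal: Base → M → Z → Q → A → W → Base costs 46 (by enumerating all 60 distinct tours).
Excess = 50 − 46 = 4.

Excess over optimum: 4 blocks.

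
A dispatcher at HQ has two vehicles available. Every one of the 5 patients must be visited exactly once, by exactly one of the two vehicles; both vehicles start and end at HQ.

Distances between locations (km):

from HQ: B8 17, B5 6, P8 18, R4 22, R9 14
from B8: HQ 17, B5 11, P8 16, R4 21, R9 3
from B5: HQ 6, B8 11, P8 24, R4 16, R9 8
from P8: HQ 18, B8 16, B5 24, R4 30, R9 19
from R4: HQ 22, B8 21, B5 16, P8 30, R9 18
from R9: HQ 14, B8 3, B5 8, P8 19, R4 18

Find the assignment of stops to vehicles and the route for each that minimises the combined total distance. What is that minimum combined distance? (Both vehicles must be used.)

There are 2^4 − 1 = 15 ways to divide the 5 stops into two non-empty groups. For each, the best each vehicle can do is its own shortest tour through its group:
  {B8} + {B5, P8, R4, R9}: 34 + 77 = 111
  {B5} + {B8, P8, R4, R9}: 12 + 77 = 89
  {B8, B5} + {P8, R4, R9}: 34 + 77 = 111
  {P8} + {B8, B5, R4, R9}: 36 + 60 = 96
  {B8, P8} + {B5, R4, R9}: 51 + 54 = 105
  {B5, P8} + {B8, R4, R9}: 48 + 60 = 108
  … (15 splits in total)
Best: vehicle 1 HQ → B5 → HQ = 12; vehicle 2 HQ → P8 → B8 → R9 → R4 → HQ = 77; combined 89.

89 km — the smallest possible combined total.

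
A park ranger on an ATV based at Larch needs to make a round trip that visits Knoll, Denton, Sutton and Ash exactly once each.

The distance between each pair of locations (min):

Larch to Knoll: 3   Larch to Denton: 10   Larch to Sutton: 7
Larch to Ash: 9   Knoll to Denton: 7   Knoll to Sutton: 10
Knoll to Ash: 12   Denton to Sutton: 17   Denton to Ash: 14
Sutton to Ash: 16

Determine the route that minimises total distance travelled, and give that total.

Minimum total distance: 47 min.

There are 12 distinct closed tours to check (reversals are equivalent).
Larch → Knoll → Denton → Sutton → Ash → Larch: 3+7+17+16+9 = 52
Larch → Knoll → Denton → Ash → Sutton → Larch: 3+7+14+16+7 = 47
Larch → Knoll → Sutton → Denton → Ash → Larch: 3+10+17+14+9 = 53
Larch → Knoll → Sutton → Ash → Denton → Larch: 3+10+16+14+10 = 53
Larch → Knoll → Ash → Denton → Sutton → Larch: 3+12+14+17+7 = 53
Larch → Knoll → Ash → Sutton → Denton → Larch: 3+12+16+17+10 = 58
Larch → Denton → Knoll → Sutton → Ash → Larch: 10+7+10+16+9 = 52
Larch → Denton → Knoll → Ash → Sutton → Larch: 10+7+12+16+7 = 52
Larch → Denton → Sutton → Knoll → Ash → Larch: 10+17+10+12+9 = 58
Larch → Denton → Ash → Knoll → Sutton → Larch: 10+14+12+10+7 = 53
Larch → Sutton → Knoll → Denton → Ash → Larch: 7+10+7+14+9 = 47
Larch → Sutton → Denton → Knoll → Ash → Larch: 7+17+7+12+9 = 52
The minimum is 47.
One optimal route: Larch → Knoll → Denton → Ash → Sutton → Larch (or its reverse).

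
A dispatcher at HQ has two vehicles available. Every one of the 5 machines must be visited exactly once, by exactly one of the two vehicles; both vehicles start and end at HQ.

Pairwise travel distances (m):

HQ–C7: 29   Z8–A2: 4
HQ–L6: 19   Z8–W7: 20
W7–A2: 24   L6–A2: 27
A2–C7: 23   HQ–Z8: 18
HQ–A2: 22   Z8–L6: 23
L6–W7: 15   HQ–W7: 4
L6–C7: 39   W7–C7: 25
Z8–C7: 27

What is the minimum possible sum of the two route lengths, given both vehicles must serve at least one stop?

106 m — the smallest possible combined total.

There are 2^4 − 1 = 15 ways to divide the 5 stops into two non-empty groups. For each, the best each vehicle can do is its own shortest tour through its group:
  {Z8} + {L6, W7, A2, C7}: 36 + 98 = 134
  {L6} + {Z8, W7, A2, C7}: 38 + 74 = 112
  {Z8, L6} + {W7, A2, C7}: 60 + 74 = 134
  {W7} + {Z8, L6, A2, C7}: 8 + 98 = 106
  {Z8, W7} + {L6, A2, C7}: 42 + 98 = 140
  {L6, W7} + {Z8, A2, C7}: 38 + 74 = 112
  … (15 splits in total)
Best: vehicle 1 HQ → W7 → HQ = 8; vehicle 2 HQ → L6 → Z8 → A2 → C7 → HQ = 98; combined 106.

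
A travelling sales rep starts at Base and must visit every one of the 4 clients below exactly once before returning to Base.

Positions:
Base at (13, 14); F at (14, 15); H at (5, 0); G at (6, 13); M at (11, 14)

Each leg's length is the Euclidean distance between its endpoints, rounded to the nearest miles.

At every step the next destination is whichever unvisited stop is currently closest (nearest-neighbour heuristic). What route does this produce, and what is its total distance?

Nearest-neighbour total = 38 miles; route Base → F → M → G → H → Base.

From Base: distances to unvisited — F=1, M=2, G=7, H=16. Nearest is F (1).
From F: distances to unvisited — M=3, G=8, H=17. Nearest is M (3).
From M: distances to unvisited — G=5, H=15. Nearest is G (5).
From G: distances to unvisited — H=13. Nearest is H (13).
Return H→Base: 16.
Total = 1 + 3 + 5 + 13 + 16 = 38.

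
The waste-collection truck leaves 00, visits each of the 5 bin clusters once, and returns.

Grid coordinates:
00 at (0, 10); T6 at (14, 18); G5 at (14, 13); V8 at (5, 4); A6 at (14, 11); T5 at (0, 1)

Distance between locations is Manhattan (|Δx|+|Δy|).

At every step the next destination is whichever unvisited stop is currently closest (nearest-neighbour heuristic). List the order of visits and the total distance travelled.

From 00: distances to unvisited — T5=9, V8=11, A6=15, G5=17, T6=22. Nearest is T5 (9).
From T5: distances to unvisited — V8=8, A6=24, G5=26, T6=31. Nearest is V8 (8).
From V8: distances to unvisited — A6=16, G5=18, T6=23. Nearest is A6 (16).
From A6: distances to unvisited — G5=2, T6=7. Nearest is G5 (2).
From G5: distances to unvisited — T6=5. Nearest is T6 (5).
Return T6→00: 22.
Total = 9 + 8 + 16 + 2 + 5 + 22 = 62.

Nearest-neighbour total = 62; route 00 → T5 → V8 → A6 → G5 → T6 → 00.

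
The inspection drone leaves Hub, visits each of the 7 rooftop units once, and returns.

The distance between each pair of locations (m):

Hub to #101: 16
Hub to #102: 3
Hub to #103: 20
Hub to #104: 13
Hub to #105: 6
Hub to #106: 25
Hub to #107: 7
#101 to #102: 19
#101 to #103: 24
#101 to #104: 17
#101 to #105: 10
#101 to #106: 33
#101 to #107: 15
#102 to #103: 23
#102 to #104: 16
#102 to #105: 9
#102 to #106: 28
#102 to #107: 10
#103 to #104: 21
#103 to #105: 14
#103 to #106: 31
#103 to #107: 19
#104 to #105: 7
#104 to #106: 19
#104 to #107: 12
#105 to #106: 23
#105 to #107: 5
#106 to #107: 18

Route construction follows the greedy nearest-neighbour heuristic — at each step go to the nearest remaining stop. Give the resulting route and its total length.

At Hub the remaining stops are #102 3, #105 6, #107 7, #104 13, #101 16, #103 20, #106 25; go to #102.
At #102 the remaining stops are #105 9, #107 10, #104 16, #101 19, #103 23, #106 28; go to #105.
At #105 the remaining stops are #107 5, #104 7, #101 10, #103 14, #106 23; go to #107.
At #107 the remaining stops are #104 12, #101 15, #106 18, #103 19; go to #104.
At #104 the remaining stops are #101 17, #106 19, #103 21; go to #101.
At #101 the remaining stops are #103 24, #106 33; go to #103.
At #103 the remaining stops are #106 31; go to #106.
Return #106→Hub: 25.
Total = 3 + 9 + 5 + 12 + 17 + 24 + 31 + 25 = 126.

126 m along Hub → #102 → #105 → #107 → #104 → #101 → #103 → #106 → Hub.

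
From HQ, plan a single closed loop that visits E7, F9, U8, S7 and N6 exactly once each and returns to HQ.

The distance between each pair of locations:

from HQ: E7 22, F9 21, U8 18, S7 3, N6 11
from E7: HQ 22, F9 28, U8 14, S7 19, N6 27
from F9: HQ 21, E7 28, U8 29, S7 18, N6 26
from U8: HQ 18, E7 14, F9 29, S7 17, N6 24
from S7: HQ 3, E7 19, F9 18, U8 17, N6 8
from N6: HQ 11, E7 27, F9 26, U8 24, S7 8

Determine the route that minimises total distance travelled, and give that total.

97 — the shortest possible round trip.

With 5 stops there are 5!/2 = 60 distinct round trips (a route and its reverse cost the same).
HQ - E7 - F9 - U8 - S7 - N6 - HQ: 22+28+29+17+8+11 = 115
HQ - E7 - F9 - U8 - N6 - S7 - HQ: 22+28+29+24+8+3 = 114
HQ - E7 - F9 - S7 - U8 - N6 - HQ: 22+28+18+17+24+11 = 120
HQ - E7 - F9 - S7 - N6 - U8 - HQ: 22+28+18+8+24+18 = 118
HQ - E7 - F9 - N6 - U8 - S7 - HQ: 22+28+26+24+17+3 = 120
HQ - E7 - F9 - N6 - S7 - U8 - HQ: 22+28+26+8+17+18 = 119
HQ - E7 - U8 - F9 - S7 - N6 - HQ: 22+14+29+18+8+11 = 102
HQ - E7 - U8 - F9 - N6 - S7 - HQ: 22+14+29+26+8+3 = 102
HQ - E7 - U8 - S7 - F9 - N6 - HQ: 22+14+17+18+26+11 = 108
HQ - E7 - U8 - S7 - N6 - F9 - HQ: 22+14+17+8+26+21 = 108
HQ - E7 - U8 - N6 - F9 - S7 - HQ: 22+14+24+26+18+3 = 107
HQ - E7 - U8 - N6 - S7 - F9 - HQ: 22+14+24+8+18+21 = 107
HQ - E7 - S7 - F9 - U8 - N6 - HQ: 22+19+18+29+24+11 = 123
HQ - E7 - S7 - F9 - N6 - U8 - HQ: 22+19+18+26+24+18 = 127
… (46 more)
HQ - U8 - E7 - F9 - S7 - N6 - HQ: 18+14+28+18+8+11 = 97  ← best
The minimum is 97.
One optimal route: HQ → U8 → E7 → F9 → S7 → N6 → HQ (or its reverse).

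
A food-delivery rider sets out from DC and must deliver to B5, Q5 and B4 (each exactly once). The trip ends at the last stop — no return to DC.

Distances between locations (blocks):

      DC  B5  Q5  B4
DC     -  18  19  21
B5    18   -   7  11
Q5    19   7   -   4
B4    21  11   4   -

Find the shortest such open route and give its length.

There are 3! = 6 possible orderings.
DC→B5→Q5→B4: 18+7+4 = 29
DC→B5→B4→Q5: 18+11+4 = 33
DC→Q5→B5→B4: 19+7+11 = 37
DC→Q5→B4→B5: 19+4+11 = 34
DC→B4→B5→Q5: 21+11+7 = 39
DC→B4→Q5→B5: 21+4+7 = 32
The minimum is 29.
One shortest path: DC → B5 → Q5 → B4.

29 blocks — the minimum one-way total.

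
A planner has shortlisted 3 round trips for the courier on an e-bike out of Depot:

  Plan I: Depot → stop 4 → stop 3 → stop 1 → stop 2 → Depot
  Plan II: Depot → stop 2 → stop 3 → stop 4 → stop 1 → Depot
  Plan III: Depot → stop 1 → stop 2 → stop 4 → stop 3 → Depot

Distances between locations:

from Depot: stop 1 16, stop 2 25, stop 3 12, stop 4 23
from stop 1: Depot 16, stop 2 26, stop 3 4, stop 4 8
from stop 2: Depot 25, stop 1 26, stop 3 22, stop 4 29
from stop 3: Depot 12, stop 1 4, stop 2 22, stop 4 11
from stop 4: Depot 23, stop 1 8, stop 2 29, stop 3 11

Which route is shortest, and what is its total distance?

Plan I: 23 + 11 + 4 + 26 + 25 = 89
Plan II: 25 + 22 + 11 + 8 + 16 = 82
Plan III: 16 + 26 + 29 + 11 + 12 = 94

82 — Plan II is the shortest.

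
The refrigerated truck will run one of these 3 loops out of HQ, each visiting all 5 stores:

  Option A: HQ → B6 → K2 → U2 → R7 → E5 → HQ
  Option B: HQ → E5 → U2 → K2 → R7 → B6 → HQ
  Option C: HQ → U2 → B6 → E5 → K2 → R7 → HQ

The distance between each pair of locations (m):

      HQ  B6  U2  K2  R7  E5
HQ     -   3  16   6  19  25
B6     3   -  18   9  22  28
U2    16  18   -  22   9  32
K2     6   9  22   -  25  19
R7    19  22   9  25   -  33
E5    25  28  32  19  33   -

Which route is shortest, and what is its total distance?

Option A: 3 + 9 + 22 + 9 + 33 + 25 = 101
Option B: 25 + 32 + 22 + 25 + 22 + 3 = 129
Option C: 16 + 18 + 28 + 19 + 25 + 19 = 125

Shortest is Option A, total 101 m.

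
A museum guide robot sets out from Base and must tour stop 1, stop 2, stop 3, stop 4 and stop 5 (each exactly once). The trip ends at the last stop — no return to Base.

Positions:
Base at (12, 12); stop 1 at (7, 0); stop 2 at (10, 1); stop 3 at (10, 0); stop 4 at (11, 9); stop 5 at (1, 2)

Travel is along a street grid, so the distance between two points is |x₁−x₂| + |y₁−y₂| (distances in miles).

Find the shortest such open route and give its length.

25 miles — the minimum one-way total.

There are 5! = 120 possible orderings.
Base → stop 1 → stop 2 → stop 3 → stop 4 → stop 5: 17+4+1+10+17 = 49
Base → stop 1 → stop 2 → stop 3 → stop 5 → stop 4: 17+4+1+11+17 = 50
Base → stop 1 → stop 2 → stop 4 → stop 3 → stop 5: 17+4+9+10+11 = 51
Base → stop 1 → stop 2 → stop 4 → stop 5 → stop 3: 17+4+9+17+11 = 58
Base → stop 1 → stop 2 → stop 5 → stop 3 → stop 4: 17+4+10+11+10 = 52
Base → stop 1 → stop 2 → stop 5 → stop 4 → stop 3: 17+4+10+17+10 = 58
Base → stop 1 → stop 3 → stop 2 → stop 4 → stop 5: 17+3+1+9+17 = 47
Base → stop 1 → stop 3 → stop 2 → stop 5 → stop 4: 17+3+1+10+17 = 48
Base → stop 1 → stop 3 → stop 4 → stop 2 → stop 5: 17+3+10+9+10 = 49
Base → stop 1 → stop 3 → stop 4 → stop 5 → stop 2: 17+3+10+17+10 = 57
Base → stop 1 → stop 3 → stop 5 → stop 2 → stop 4: 17+3+11+10+9 = 50
Base → stop 1 → stop 3 → stop 5 → stop 4 → stop 2: 17+3+11+17+9 = 57
Base → stop 1 → stop 4 → stop 2 → stop 3 → stop 5: 17+13+9+1+11 = 51
Base → stop 1 → stop 4 → stop 2 → stop 5 → stop 3: 17+13+9+10+11 = 60
… (106 more)
Base → stop 4 → stop 2 → stop 3 → stop 1 → stop 5: 4+9+1+3+8 = 25  ← best
The minimum is 25.
One shortest path: Base → stop 4 → stop 2 → stop 3 → stop 1 → stop 5.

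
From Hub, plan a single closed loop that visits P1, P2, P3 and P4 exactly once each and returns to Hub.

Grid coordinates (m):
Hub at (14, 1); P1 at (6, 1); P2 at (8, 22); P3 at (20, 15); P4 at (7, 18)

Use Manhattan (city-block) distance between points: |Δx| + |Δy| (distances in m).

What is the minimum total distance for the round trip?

70 m — the shortest possible round trip.

With 4 stops there are 4!/2 = 12 distinct round trips (a route and its reverse cost the same).
Hub→P1→P2→P3→P4→Hub: 8+23+19+16+24 = 90
Hub→P1→P2→P4→P3→Hub: 8+23+5+16+20 = 72
Hub→P1→P3→P2→P4→Hub: 8+28+19+5+24 = 84
Hub→P1→P3→P4→P2→Hub: 8+28+16+5+27 = 84
Hub→P1→P4→P2→P3→Hub: 8+18+5+19+20 = 70
Hub→P1→P4→P3→P2→Hub: 8+18+16+19+27 = 88
Hub→P2→P1→P3→P4→Hub: 27+23+28+16+24 = 118
Hub→P2→P1→P4→P3→Hub: 27+23+18+16+20 = 104
Hub→P2→P3→P1→P4→Hub: 27+19+28+18+24 = 116
Hub→P2→P4→P1→P3→Hub: 27+5+18+28+20 = 98
Hub→P3→P1→P2→P4→Hub: 20+28+23+5+24 = 100
Hub→P3→P2→P1→P4→Hub: 20+19+23+18+24 = 104
The minimum is 70.
One optimal route: Hub → P1 → P4 → P2 → P3 → Hub (or its reverse).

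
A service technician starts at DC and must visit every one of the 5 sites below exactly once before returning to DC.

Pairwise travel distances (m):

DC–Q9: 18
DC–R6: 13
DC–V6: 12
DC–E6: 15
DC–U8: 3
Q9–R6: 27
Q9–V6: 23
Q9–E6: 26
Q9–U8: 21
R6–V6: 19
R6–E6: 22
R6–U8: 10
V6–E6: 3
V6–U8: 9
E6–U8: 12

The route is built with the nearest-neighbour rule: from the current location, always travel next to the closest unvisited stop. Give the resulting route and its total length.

Nearest-neighbour total = 82 m; route DC → U8 → V6 → E6 → R6 → Q9 → DC.

At DC the remaining stops are U8 3, V6 12, R6 13, E6 15, Q9 18; go to U8.
At U8 the remaining stops are V6 9, R6 10, E6 12, Q9 21; go to V6.
At V6 the remaining stops are E6 3, R6 19, Q9 23; go to E6.
At E6 the remaining stops are R6 22, Q9 26; go to R6.
At R6 the remaining stops are Q9 27; go to Q9.
Return Q9→DC: 18.
Total = 3 + 9 + 3 + 22 + 27 + 18 = 82.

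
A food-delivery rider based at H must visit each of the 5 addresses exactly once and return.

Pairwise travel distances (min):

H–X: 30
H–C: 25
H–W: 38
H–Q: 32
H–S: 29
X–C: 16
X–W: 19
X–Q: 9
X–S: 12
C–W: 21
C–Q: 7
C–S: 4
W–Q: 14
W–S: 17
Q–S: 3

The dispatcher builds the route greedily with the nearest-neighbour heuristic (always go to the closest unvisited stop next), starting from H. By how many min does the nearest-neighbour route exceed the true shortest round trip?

Excess over optimum: 3 min.

From H: C=25, S=29, X=30, Q=32, W=38 → choose C (25).
From C: S=4, Q=7, X=16, W=21 → choose S (4).
From S: Q=3, X=12, W=17 → choose Q (3).
From Q: X=9, W=14 → choose X (9).
From X: W=19 → choose W (19).
NN route H → C → S → Q → X → W → H costs 98.
Optimal: H → X → W → Q → S → C → H costs 95 (by enumerating all 60 distinct tours).
Excess = 98 − 95 = 3.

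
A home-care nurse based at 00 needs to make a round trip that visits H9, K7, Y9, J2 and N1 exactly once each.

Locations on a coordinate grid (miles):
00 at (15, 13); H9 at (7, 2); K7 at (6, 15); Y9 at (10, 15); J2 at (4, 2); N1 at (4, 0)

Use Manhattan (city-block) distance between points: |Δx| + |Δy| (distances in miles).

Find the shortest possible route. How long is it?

52 miles — the shortest possible round trip.

There are 60 distinct closed tours to check (reversals are equivalent).
00 - H9 - K7 - Y9 - J2 - N1 - 00: 19+14+4+19+2+24 = 82
00 - H9 - K7 - Y9 - N1 - J2 - 00: 19+14+4+21+2+22 = 82
00 - H9 - K7 - J2 - Y9 - N1 - 00: 19+14+15+19+21+24 = 112
00 - H9 - K7 - J2 - N1 - Y9 - 00: 19+14+15+2+21+7 = 78
00 - H9 - K7 - N1 - Y9 - J2 - 00: 19+14+17+21+19+22 = 112
00 - H9 - K7 - N1 - J2 - Y9 - 00: 19+14+17+2+19+7 = 78
00 - H9 - Y9 - K7 - J2 - N1 - 00: 19+16+4+15+2+24 = 80
00 - H9 - Y9 - K7 - N1 - J2 - 00: 19+16+4+17+2+22 = 80
00 - H9 - Y9 - J2 - K7 - N1 - 00: 19+16+19+15+17+24 = 110
00 - H9 - Y9 - J2 - N1 - K7 - 00: 19+16+19+2+17+11 = 84
00 - H9 - Y9 - N1 - K7 - J2 - 00: 19+16+21+17+15+22 = 110
00 - H9 - Y9 - N1 - J2 - K7 - 00: 19+16+21+2+15+11 = 84
00 - H9 - J2 - K7 - Y9 - N1 - 00: 19+3+15+4+21+24 = 86
00 - H9 - J2 - K7 - N1 - Y9 - 00: 19+3+15+17+21+7 = 82
… (46 more)
00 - H9 - J2 - N1 - K7 - Y9 - 00: 19+3+2+17+4+7 = 52  ← best
The minimum is 52.
One optimal route: 00 → H9 → J2 → N1 → K7 → Y9 → 00 (or its reverse).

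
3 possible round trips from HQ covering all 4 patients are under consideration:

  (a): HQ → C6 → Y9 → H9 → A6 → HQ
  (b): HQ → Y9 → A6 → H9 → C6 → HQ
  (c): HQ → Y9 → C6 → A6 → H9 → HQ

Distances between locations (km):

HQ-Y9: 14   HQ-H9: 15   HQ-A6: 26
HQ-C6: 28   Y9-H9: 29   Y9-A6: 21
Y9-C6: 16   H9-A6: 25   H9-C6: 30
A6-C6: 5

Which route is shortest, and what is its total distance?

(a): 28 + 16 + 29 + 25 + 26 = 124
(b): 14 + 21 + 25 + 30 + 28 = 118
(c): 14 + 16 + 5 + 25 + 15 = 75

Shortest is (c), total 75 km.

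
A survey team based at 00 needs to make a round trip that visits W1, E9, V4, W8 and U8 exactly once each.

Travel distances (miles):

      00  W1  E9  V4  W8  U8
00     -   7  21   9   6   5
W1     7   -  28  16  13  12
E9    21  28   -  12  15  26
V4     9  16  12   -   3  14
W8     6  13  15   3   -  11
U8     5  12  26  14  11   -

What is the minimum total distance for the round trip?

66 miles — the shortest possible round trip.

With 5 stops there are 5!/2 = 60 distinct round trips (a route and its reverse cost the same).
00→W1→E9→V4→W8→U8→00: 7+28+12+3+11+5 = 66
00→W1→E9→V4→U8→W8→00: 7+28+12+14+11+6 = 78
00→W1→E9→W8→V4→U8→00: 7+28+15+3+14+5 = 72
00→W1→E9→W8→U8→V4→00: 7+28+15+11+14+9 = 84
00→W1→E9→U8→V4→W8→00: 7+28+26+14+3+6 = 84
00→W1→E9→U8→W8→V4→00: 7+28+26+11+3+9 = 84
00→W1→V4→E9→W8→U8→00: 7+16+12+15+11+5 = 66
00→W1→V4→E9→U8→W8→00: 7+16+12+26+11+6 = 78
00→W1→V4→W8→E9→U8→00: 7+16+3+15+26+5 = 72
00→W1→V4→W8→U8→E9→00: 7+16+3+11+26+21 = 84
00→W1→V4→U8→E9→W8→00: 7+16+14+26+15+6 = 84
00→W1→V4→U8→W8→E9→00: 7+16+14+11+15+21 = 84
00→W1→W8→E9→V4→U8→00: 7+13+15+12+14+5 = 66
00→W1→W8→E9→U8→V4→00: 7+13+15+26+14+9 = 84
… (46 more)
The minimum is 66.
One optimal route: 00 → W1 → E9 → V4 → W8 → U8 → 00 (or its reverse).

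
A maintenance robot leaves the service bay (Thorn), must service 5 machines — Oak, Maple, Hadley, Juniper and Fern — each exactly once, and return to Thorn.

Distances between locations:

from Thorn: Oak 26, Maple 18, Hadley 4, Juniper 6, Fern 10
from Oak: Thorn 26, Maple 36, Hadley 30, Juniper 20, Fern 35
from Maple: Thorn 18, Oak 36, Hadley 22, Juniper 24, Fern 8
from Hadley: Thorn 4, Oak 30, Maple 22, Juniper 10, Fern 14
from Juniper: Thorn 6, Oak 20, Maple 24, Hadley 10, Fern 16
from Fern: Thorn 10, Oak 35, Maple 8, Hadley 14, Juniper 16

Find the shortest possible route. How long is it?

There are 60 distinct closed tours to check (reversals are equivalent).
Thorn - Oak - Maple - Hadley - Juniper - Fern - Thorn: 26+36+22+10+16+10 = 120
Thorn - Oak - Maple - Hadley - Fern - Juniper - Thorn: 26+36+22+14+16+6 = 120
Thorn - Oak - Maple - Juniper - Hadley - Fern - Thorn: 26+36+24+10+14+10 = 120
Thorn - Oak - Maple - Juniper - Fern - Hadley - Thorn: 26+36+24+16+14+4 = 120
Thorn - Oak - Maple - Fern - Hadley - Juniper - Thorn: 26+36+8+14+10+6 = 100
Thorn - Oak - Maple - Fern - Juniper - Hadley - Thorn: 26+36+8+16+10+4 = 100
Thorn - Oak - Hadley - Maple - Juniper - Fern - Thorn: 26+30+22+24+16+10 = 128
Thorn - Oak - Hadley - Maple - Fern - Juniper - Thorn: 26+30+22+8+16+6 = 108
Thorn - Oak - Hadley - Juniper - Maple - Fern - Thorn: 26+30+10+24+8+10 = 108
Thorn - Oak - Hadley - Juniper - Fern - Maple - Thorn: 26+30+10+16+8+18 = 108
Thorn - Oak - Hadley - Fern - Maple - Juniper - Thorn: 26+30+14+8+24+6 = 108
Thorn - Oak - Hadley - Fern - Juniper - Maple - Thorn: 26+30+14+16+24+18 = 128
Thorn - Oak - Juniper - Maple - Hadley - Fern - Thorn: 26+20+24+22+14+10 = 116
Thorn - Oak - Juniper - Maple - Fern - Hadley - Thorn: 26+20+24+8+14+4 = 96
… (46 more)
Thorn - Hadley - Juniper - Oak - Maple - Fern - Thorn: 4+10+20+36+8+10 = 88  ← best
The minimum is 88.
One optimal route: Thorn → Hadley → Juniper → Oak → Maple → Fern → Thorn (or its reverse).

88 — the shortest possible round trip.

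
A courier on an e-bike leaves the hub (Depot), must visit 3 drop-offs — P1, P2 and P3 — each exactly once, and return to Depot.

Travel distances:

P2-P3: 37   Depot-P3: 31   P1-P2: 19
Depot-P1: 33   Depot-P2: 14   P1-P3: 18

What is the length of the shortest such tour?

82 — the shortest possible round trip.

Depot→P1→P2→P3→Depot: 33+19+37+31 = 120
Depot→P1→P3→P2→Depot: 33+18+37+14 = 102
Depot→P2→P1→P3→Depot: 14+19+18+31 = 82
The minimum is 82.
One optimal route: Depot → P2 → P1 → P3 → Depot (or its reverse).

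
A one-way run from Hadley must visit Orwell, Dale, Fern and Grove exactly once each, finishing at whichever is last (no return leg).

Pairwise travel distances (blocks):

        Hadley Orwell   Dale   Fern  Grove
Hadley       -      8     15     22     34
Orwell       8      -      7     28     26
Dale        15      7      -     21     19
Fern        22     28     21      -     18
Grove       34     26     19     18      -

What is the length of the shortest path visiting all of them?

Minimum one-way distance = 52 blocks.

There are 4! = 24 possible orderings.
Hadley - Orwell - Dale - Fern - Grove: 8+7+21+18 = 54
Hadley - Orwell - Dale - Grove - Fern: 8+7+19+18 = 52
Hadley - Orwell - Fern - Dale - Grove: 8+28+21+19 = 76
Hadley - Orwell - Fern - Grove - Dale: 8+28+18+19 = 73
Hadley - Orwell - Grove - Dale - Fern: 8+26+19+21 = 74
Hadley - Orwell - Grove - Fern - Dale: 8+26+18+21 = 73
Hadley - Dale - Orwell - Fern - Grove: 15+7+28+18 = 68
Hadley - Dale - Orwell - Grove - Fern: 15+7+26+18 = 66
Hadley - Dale - Fern - Orwell - Grove: 15+21+28+26 = 90
Hadley - Dale - Fern - Grove - Orwell: 15+21+18+26 = 80
Hadley - Dale - Grove - Orwell - Fern: 15+19+26+28 = 88
Hadley - Dale - Grove - Fern - Orwell: 15+19+18+28 = 80
Hadley - Fern - Orwell - Dale - Grove: 22+28+7+19 = 76
Hadley - Fern - Orwell - Grove - Dale: 22+28+26+19 = 95
… (10 more)
The minimum is 52.
One shortest path: Hadley → Orwell → Dale → Grove → Fern.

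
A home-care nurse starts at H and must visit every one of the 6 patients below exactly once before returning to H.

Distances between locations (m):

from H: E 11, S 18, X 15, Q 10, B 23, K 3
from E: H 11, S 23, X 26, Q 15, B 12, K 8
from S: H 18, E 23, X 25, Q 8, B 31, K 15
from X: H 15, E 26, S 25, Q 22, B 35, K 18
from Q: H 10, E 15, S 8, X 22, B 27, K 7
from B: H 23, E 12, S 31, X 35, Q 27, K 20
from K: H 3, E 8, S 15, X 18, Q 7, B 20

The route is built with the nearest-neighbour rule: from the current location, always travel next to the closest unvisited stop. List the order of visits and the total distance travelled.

Nearest-neighbour total = 103 m; route H → K → Q → S → E → B → X → H.

H → [K:3 / Q:10 / E:11 / X:15 / S:18 / B:23] → K (3)
K → [Q:7 / E:8 / S:15 / X:18 / B:20] → Q (7)
Q → [S:8 / E:15 / X:22 / B:27] → S (8)
S → [E:23 / X:25 / B:31] → E (23)
E → [B:12 / X:26] → B (12)
B → [X:35] → X (35)
Return X→H: 15.
Total = 3 + 7 + 8 + 23 + 12 + 35 + 15 = 103.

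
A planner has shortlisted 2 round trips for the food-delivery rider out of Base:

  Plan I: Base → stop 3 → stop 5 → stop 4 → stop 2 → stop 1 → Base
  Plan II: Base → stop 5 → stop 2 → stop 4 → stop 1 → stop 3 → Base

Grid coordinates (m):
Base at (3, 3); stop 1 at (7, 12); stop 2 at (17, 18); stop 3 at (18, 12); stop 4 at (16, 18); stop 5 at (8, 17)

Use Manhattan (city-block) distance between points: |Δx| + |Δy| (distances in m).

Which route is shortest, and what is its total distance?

Plan I: 24 + 15 + 9 + 1 + 16 + 13 = 78
Plan II: 19 + 10 + 1 + 15 + 11 + 24 = 80

Shortest is Plan I, total 78 m.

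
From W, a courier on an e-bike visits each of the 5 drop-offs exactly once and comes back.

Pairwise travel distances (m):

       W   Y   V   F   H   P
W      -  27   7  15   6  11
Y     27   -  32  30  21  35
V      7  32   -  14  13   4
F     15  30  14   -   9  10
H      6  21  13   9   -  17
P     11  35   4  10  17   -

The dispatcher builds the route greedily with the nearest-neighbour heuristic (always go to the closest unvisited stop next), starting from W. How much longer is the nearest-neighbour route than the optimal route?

W: H=6, V=7, P=11, F=15, Y=27 ⇒ H
H: F=9, V=13, P=17, Y=21 ⇒ F
F: P=10, V=14, Y=30 ⇒ P
P: V=4, Y=35 ⇒ V
V: Y=32 ⇒ Y
NN route W → H → F → P → V → Y → W costs 88.
Optimal: W → Y → H → F → P → V → W costs 78 (by enumerating all 60 distinct tours).
Excess = 88 − 78 = 10.

Excess over optimum: 10 m.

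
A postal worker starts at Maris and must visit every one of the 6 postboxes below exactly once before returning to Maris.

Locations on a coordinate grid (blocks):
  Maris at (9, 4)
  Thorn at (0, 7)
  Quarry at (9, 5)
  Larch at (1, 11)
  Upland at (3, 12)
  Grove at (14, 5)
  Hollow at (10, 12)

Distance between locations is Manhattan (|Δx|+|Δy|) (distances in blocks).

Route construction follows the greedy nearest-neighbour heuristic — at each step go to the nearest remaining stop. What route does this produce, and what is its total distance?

Nearest-neighbour total = 44 blocks; route Maris → Quarry → Grove → Hollow → Upland → Larch → Thorn → Maris.

Maris → [Quarry:1 / Grove:6 / Hollow:9 / Thorn:12 / Upland:14 / Larch:15] → Quarry (1)
Quarry → [Grove:5 / Hollow:8 / Thorn:11 / Upland:13 / Larch:14] → Grove (5)
Grove → [Hollow:11 / Thorn:16 / Upland:18 / Larch:19] → Hollow (11)
Hollow → [Upland:7 / Larch:10 / Thorn:15] → Upland (7)
Upland → [Larch:3 / Thorn:8] → Larch (3)
Larch → [Thorn:5] → Thorn (5)
Return Thorn→Maris: 12.
Total = 1 + 5 + 11 + 7 + 3 + 5 + 12 = 44.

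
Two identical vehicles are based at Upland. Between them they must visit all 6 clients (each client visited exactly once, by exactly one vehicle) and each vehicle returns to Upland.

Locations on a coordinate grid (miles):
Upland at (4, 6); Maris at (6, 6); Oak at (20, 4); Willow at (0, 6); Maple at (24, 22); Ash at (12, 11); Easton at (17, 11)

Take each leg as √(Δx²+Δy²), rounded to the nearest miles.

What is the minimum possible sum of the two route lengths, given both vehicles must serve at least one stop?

69 miles — the smallest possible combined total.

There are 2^5 − 1 = 31 ways to divide the 6 stops into two non-empty groups. For each, the best each vehicle can do is its own shortest tour through its group:
  {Maris} + {Oak, Willow, Maple, Ash, Easton}: 4 + 69 = 73
  {Oak} + {Maris, Willow, Maple, Ash, Easton}: 32 + 60 = 92
  {Maris, Oak} + {Willow, Maple, Ash, Easton}: 32 + 60 = 92
  {Willow} + {Maris, Oak, Maple, Ash, Easton}: 8 + 61 = 69
  {Maris, Willow} + {Oak, Maple, Ash, Easton}: 12 + 61 = 73
  {Oak, Willow} + {Maris, Maple, Ash, Easton}: 40 + 52 = 92
  … (31 splits in total)
Best: vehicle 1 Upland → Willow → Upland = 8; vehicle 2 Upland → Maris → Oak → Maple → Easton → Ash → Upland = 61; combined 69.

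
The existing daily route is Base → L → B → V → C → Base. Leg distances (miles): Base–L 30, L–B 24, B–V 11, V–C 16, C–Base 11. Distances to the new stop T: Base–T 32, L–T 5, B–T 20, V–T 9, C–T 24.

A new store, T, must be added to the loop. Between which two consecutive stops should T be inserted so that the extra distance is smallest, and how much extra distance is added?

Insertion cost between consecutive stops i–j is d(i,T) + d(T,j) − d(i,j):
  between Base and L: 32 + 5 − 30 = 7
  between L and B: 5 + 20 − 24 = 1
  between B and V: 20 + 9 − 11 = 18
  between V and C: 9 + 24 − 16 = 17
  between C and Base: 24 + 32 − 11 = 45
Cheapest insertion is between L and B, adding 1.
New total = 92 + 1 = 93.

Minimum extra distance: 1 miles, inserting T between L and B.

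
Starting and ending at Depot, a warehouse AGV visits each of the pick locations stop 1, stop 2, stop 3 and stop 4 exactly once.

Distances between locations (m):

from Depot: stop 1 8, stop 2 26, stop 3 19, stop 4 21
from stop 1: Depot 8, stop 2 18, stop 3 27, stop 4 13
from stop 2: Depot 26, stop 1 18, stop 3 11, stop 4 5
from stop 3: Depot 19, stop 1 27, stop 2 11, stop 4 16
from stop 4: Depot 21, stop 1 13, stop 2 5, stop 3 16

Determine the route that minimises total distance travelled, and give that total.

Shortest round trip = 56 m.

With 4 stops there are 4!/2 = 12 distinct round trips (a route and its reverse cost the same).
Depot - stop 1 - stop 2 - stop 3 - stop 4 - Depot: 8+18+11+16+21 = 74
Depot - stop 1 - stop 2 - stop 4 - stop 3 - Depot: 8+18+5+16+19 = 66
Depot - stop 1 - stop 3 - stop 2 - stop 4 - Depot: 8+27+11+5+21 = 72
Depot - stop 1 - stop 3 - stop 4 - stop 2 - Depot: 8+27+16+5+26 = 82
Depot - stop 1 - stop 4 - stop 2 - stop 3 - Depot: 8+13+5+11+19 = 56
Depot - stop 1 - stop 4 - stop 3 - stop 2 - Depot: 8+13+16+11+26 = 74
Depot - stop 2 - stop 1 - stop 3 - stop 4 - Depot: 26+18+27+16+21 = 108
Depot - stop 2 - stop 1 - stop 4 - stop 3 - Depot: 26+18+13+16+19 = 92
Depot - stop 2 - stop 3 - stop 1 - stop 4 - Depot: 26+11+27+13+21 = 98
Depot - stop 2 - stop 4 - stop 1 - stop 3 - Depot: 26+5+13+27+19 = 90
Depot - stop 3 - stop 1 - stop 2 - stop 4 - Depot: 19+27+18+5+21 = 90
Depot - stop 3 - stop 2 - stop 1 - stop 4 - Depot: 19+11+18+13+21 = 82
The minimum is 56.
One optimal route: Depot → stop 1 → stop 4 → stop 2 → stop 3 → Depot (or its reverse).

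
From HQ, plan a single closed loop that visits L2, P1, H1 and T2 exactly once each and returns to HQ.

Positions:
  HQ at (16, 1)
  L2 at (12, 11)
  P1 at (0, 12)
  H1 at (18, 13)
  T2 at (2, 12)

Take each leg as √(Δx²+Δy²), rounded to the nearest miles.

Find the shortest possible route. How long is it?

Minimum total distance: 49 miles.

With 4 stops there are 4!/2 = 12 distinct round trips (a route and its reverse cost the same).
HQ - L2 - P1 - H1 - T2 - HQ: 11+12+18+16+18 = 75
HQ - L2 - P1 - T2 - H1 - HQ: 11+12+2+16+12 = 53
HQ - L2 - H1 - P1 - T2 - HQ: 11+6+18+2+18 = 55
HQ - L2 - H1 - T2 - P1 - HQ: 11+6+16+2+19 = 54
HQ - L2 - T2 - P1 - H1 - HQ: 11+10+2+18+12 = 53
HQ - L2 - T2 - H1 - P1 - HQ: 11+10+16+18+19 = 74
HQ - P1 - L2 - H1 - T2 - HQ: 19+12+6+16+18 = 71
HQ - P1 - L2 - T2 - H1 - HQ: 19+12+10+16+12 = 69
HQ - P1 - H1 - L2 - T2 - HQ: 19+18+6+10+18 = 71
HQ - P1 - T2 - L2 - H1 - HQ: 19+2+10+6+12 = 49
HQ - H1 - L2 - P1 - T2 - HQ: 12+6+12+2+18 = 50
HQ - H1 - P1 - L2 - T2 - HQ: 12+18+12+10+18 = 70
The minimum is 49.
One optimal route: HQ → P1 → T2 → L2 → H1 → HQ (or its reverse).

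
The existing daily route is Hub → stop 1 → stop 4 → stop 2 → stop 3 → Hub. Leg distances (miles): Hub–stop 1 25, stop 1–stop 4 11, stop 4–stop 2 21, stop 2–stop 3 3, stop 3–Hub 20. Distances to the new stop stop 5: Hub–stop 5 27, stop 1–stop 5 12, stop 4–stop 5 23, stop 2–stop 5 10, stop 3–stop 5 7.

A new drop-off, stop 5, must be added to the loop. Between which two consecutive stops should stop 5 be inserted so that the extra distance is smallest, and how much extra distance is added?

Minimum extra distance: 12 miles, inserting stop 5 between stop 4 and stop 2.

Insertion cost between consecutive stops i–j is d(i,stop 5) + d(stop 5,j) − d(i,j):
  between Hub and stop 1: 27 + 12 − 25 = 14
  between stop 1 and stop 4: 12 + 23 − 11 = 24
  between stop 4 and stop 2: 23 + 10 − 21 = 12
  between stop 2 and stop 3: 10 + 7 − 3 = 14
  between stop 3 and Hub: 7 + 27 − 20 = 14
Cheapest insertion is between stop 4 and stop 2, adding 12.
New total = 80 + 12 = 92.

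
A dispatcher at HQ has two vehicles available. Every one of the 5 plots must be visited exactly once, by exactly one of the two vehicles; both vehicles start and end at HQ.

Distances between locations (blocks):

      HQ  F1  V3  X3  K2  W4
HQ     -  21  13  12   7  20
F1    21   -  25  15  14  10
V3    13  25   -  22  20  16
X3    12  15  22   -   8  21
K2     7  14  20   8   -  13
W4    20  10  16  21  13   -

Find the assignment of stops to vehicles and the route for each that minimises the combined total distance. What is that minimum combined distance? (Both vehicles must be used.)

Minimum combined distance: 80 blocks.

There are 2^4 − 1 = 15 ways to divide the 5 stops into two non-empty groups. For each, the best each vehicle can do is its own shortest tour through its group:
  {F1} + {V3, X3, K2, W4}: 42 + 62 = 104
  {V3} + {F1, X3, K2, W4}: 26 + 57 = 83
  {F1, V3} + {X3, K2, W4}: 59 + 53 = 112
  {X3} + {F1, V3, K2, W4}: 24 + 60 = 84
  {F1, X3} + {V3, K2, W4}: 48 + 49 = 97
  {V3, X3} + {F1, K2, W4}: 47 + 51 = 98
  … (15 splits in total)
  {K2} + {F1, V3, X3, W4}: 14 + 66 = 80  ← best
Best: vehicle 1 HQ → K2 → HQ = 14; vehicle 2 HQ → V3 → W4 → F1 → X3 → HQ = 66; combined 80.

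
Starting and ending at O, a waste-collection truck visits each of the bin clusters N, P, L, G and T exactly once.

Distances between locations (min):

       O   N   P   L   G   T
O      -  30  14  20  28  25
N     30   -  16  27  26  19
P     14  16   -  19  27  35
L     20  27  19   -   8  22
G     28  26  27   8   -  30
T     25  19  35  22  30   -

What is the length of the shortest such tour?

Shortest round trip = 107 min.

With 5 stops there are 5!/2 = 60 distinct round trips (a route and its reverse cost the same).
O-N-P-L-G-T-O: 30+16+19+8+30+25 = 128
O-N-P-L-T-G-O: 30+16+19+22+30+28 = 145
O-N-P-G-L-T-O: 30+16+27+8+22+25 = 128
O-N-P-G-T-L-O: 30+16+27+30+22+20 = 145
O-N-P-T-L-G-O: 30+16+35+22+8+28 = 139
O-N-P-T-G-L-O: 30+16+35+30+8+20 = 139
O-N-L-P-G-T-O: 30+27+19+27+30+25 = 158
O-N-L-P-T-G-O: 30+27+19+35+30+28 = 169
O-N-L-G-P-T-O: 30+27+8+27+35+25 = 152
O-N-L-G-T-P-O: 30+27+8+30+35+14 = 144
O-N-L-T-P-G-O: 30+27+22+35+27+28 = 169
O-N-L-T-G-P-O: 30+27+22+30+27+14 = 150
O-N-G-P-L-T-O: 30+26+27+19+22+25 = 149
O-N-G-P-T-L-O: 30+26+27+35+22+20 = 160
… (46 more)
O-P-N-T-L-G-O: 14+16+19+22+8+28 = 107  ← best
The minimum is 107.
One optimal route: O → P → N → T → L → G → O (or its reverse).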